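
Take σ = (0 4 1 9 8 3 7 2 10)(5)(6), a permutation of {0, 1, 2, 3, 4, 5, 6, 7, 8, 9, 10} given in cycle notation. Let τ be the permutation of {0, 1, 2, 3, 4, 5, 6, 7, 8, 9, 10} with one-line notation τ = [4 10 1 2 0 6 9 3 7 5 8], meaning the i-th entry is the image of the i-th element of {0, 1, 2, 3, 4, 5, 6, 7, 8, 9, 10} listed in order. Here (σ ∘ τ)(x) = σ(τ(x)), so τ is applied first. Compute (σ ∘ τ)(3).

τ(3) = 2, then σ(2) = 10; composing gives (σ ∘ τ)(3) = 10.

10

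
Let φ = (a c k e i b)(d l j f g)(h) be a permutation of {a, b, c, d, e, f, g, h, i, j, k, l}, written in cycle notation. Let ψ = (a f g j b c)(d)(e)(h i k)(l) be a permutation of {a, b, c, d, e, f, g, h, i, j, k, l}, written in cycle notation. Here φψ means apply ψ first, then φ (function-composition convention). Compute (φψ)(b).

k

(φψ)(b) = φ(ψ(b)). ψ(b) = c, then φ(c) = k. So (φψ)(b) = k.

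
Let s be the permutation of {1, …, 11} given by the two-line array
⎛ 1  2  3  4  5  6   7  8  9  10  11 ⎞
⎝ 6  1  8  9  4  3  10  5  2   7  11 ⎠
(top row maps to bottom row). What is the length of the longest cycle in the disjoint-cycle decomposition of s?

8

Decomposing into disjoint cycles gives (1 6 3 8 5 4 9 2)(7 10); the longest has length 8.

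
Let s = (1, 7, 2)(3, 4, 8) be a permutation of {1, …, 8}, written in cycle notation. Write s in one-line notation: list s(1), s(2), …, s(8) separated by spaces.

7 1 4 8 5 6 2 3

Reading each image from the cycles: 1→7, 2→1, 3→4, 4→8, 5→5, 6→6, 7→2, 8→3.
So the one-line form is 7 1 4 8 5 6 2 3.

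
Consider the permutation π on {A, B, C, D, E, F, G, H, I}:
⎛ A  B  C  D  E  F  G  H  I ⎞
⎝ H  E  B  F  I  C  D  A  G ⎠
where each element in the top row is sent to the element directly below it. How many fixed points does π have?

No element satisfies π(x) = x, so there are 0 fixed points.

0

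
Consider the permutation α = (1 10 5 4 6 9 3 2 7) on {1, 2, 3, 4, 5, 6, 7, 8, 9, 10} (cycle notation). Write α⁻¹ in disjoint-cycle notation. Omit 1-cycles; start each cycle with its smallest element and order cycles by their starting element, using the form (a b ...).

Inverting a permutation written in cycle notation just reverses the order within every cycle.
Reversing each cycle of α and rotating so the smallest element leads gives (1 7 2 3 9 6 4 5 10).

(1 7 2 3 9 6 4 5 10)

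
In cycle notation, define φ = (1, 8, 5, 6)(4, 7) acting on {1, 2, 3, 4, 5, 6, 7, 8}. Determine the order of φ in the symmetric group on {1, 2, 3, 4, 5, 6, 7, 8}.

The disjoint cycles have lengths 4, 2, 1, 1.
The order of φ is the least common multiple of its cycle lengths: lcm(4, 2) = 4.

4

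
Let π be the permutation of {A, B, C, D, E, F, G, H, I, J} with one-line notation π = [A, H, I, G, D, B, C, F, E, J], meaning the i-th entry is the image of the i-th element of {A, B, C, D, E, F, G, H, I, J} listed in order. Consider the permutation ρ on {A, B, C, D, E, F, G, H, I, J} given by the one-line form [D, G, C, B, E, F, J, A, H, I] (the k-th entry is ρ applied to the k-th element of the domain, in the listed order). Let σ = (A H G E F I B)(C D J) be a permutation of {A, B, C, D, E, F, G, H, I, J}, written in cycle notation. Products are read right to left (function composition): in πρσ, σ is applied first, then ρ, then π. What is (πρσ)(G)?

Apply the permutations in order: σ(G) = E, then ρ(E) = E, then π(E) = D. So (πρσ)(G) = D.

D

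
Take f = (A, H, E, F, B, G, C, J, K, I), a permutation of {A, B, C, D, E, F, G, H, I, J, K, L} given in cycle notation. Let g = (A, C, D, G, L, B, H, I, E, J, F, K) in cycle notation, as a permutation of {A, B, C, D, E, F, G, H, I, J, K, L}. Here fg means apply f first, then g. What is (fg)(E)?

f(E) = F, then g(F) = K; composing gives (fg)(E) = K.

K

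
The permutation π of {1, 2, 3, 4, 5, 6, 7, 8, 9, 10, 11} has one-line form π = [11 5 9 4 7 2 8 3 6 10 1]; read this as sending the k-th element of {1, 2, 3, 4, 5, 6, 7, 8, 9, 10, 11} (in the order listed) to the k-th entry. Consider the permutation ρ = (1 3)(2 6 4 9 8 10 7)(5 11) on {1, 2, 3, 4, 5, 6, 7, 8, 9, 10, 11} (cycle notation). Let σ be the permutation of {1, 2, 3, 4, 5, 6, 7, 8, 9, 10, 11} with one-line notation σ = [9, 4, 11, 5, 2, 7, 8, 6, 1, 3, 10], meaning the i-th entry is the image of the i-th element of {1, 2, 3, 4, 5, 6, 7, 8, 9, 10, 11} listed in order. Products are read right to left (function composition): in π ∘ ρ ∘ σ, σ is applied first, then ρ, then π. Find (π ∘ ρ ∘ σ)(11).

Chase 11: σ(11) = 10; ρ(10) = 7; π(7) = 8. Hence (π ∘ ρ ∘ σ)(11) = 8.

8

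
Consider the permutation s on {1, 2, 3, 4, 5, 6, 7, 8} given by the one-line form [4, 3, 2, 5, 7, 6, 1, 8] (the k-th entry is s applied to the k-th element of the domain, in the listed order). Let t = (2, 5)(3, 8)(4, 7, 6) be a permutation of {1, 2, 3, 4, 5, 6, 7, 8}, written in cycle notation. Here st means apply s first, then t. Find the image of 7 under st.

s(7) = 1, then t(1) = 1; composing gives (st)(7) = 1.

1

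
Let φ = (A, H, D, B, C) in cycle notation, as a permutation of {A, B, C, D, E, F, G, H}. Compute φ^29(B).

D

B lies in the 5-cycle (A, H, D, B, C).
Since the cycle has length 5, φ^29 acts on it the same as φ^4 (29 mod 5 = 4).
Stepping 4 places around the cycle: B → C → A → H → D.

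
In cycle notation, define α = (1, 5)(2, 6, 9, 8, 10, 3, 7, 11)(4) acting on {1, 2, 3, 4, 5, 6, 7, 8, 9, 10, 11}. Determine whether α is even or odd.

The cycle lengths are 8, 2, 1.
A cycle is odd iff its length is even; α has 2 even-length cycles, so sgn(α) = (−1)^2 and α is even.

even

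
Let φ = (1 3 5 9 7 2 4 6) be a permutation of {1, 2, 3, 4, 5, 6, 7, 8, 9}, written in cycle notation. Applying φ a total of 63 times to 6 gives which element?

4

6 lies in the 8-cycle (1 3 5 9 7 2 4 6).
Since the cycle has length 8, φ^63 acts on it the same as φ^7 (63 mod 8 = 7).
Stepping 7 places around the cycle: 6 → 1 → 3 → 5 → 9 → 7 → 2 → 4.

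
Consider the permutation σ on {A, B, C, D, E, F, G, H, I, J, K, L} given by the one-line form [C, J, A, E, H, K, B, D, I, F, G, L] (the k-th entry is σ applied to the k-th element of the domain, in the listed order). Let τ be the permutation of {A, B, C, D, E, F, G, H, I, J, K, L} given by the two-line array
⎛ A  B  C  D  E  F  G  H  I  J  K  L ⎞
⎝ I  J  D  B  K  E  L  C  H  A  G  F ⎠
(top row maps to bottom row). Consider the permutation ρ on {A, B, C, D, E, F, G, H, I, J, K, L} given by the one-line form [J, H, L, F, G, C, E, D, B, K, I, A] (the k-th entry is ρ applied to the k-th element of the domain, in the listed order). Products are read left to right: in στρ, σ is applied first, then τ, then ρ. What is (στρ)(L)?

Chase L: σ(L) = L; τ(L) = F; ρ(F) = C. Hence (στρ)(L) = C.

C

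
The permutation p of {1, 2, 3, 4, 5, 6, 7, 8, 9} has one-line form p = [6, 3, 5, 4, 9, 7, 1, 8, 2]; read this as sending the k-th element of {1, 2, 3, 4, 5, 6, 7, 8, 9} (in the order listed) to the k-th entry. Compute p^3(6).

Tracing 6 → 7 → … returns to 6 after 3 steps, so 6 lies in a 3-cycle (1, 6, 7).
Since the cycle has length 3, p^3 acts on it the same as p^0 (3 mod 3 = 0).
So p^3(6) = 6.

6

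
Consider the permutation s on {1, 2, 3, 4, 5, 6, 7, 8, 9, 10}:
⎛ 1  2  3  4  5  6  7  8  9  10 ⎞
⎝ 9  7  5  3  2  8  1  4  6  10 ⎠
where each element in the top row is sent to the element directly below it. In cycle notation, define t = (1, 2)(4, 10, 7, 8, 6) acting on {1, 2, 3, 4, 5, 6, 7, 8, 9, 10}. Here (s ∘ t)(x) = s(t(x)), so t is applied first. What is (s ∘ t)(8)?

8

First apply t: t(8) = 6, then s(6) = 8. Thus (s ∘ t)(8) = 8.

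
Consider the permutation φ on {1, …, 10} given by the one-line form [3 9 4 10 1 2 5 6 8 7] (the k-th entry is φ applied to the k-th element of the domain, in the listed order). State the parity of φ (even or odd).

In disjoint-cycle form the cycle lengths are 6, 4.
A cycle is odd iff its length is even; φ has 2 even-length cycles, so sgn(φ) = (−1)^2 and φ is even.

even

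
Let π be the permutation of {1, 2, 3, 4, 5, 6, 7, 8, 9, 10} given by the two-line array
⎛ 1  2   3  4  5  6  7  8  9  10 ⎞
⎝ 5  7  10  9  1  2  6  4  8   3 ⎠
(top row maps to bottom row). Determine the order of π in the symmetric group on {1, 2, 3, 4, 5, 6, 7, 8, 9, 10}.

Decomposing into disjoint cycles gives cycle lengths 3, 3, 2, 2.
Since disjoint cycles commute, ord(π) = lcm(3, 3, 2, 2) = 6.

6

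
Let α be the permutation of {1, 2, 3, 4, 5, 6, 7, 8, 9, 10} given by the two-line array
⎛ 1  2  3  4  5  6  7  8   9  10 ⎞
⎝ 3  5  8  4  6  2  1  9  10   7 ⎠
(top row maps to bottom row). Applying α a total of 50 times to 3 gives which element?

9

Tracing 3 → 8 → … returns to 3 after 6 steps, so 3 lies in a 6-cycle (1, 3, 8, 9, 10, 7).
Powers repeat with period 6 on this cycle, and 50 mod 6 = 2, so α^50(3) = α^2(3).
Stepping 2 places around the cycle: 3 → 8 → 9.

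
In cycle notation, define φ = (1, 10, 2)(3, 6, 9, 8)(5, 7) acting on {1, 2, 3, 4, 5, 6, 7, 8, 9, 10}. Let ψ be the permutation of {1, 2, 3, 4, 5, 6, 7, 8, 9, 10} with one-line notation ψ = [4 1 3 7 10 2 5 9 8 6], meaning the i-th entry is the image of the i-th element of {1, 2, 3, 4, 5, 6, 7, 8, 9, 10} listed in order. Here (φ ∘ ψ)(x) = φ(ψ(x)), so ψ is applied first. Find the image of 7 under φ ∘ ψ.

(φ ∘ ψ)(7) = φ(ψ(7)). ψ(7) = 5, then φ(5) = 7. So (φ ∘ ψ)(7) = 7.

7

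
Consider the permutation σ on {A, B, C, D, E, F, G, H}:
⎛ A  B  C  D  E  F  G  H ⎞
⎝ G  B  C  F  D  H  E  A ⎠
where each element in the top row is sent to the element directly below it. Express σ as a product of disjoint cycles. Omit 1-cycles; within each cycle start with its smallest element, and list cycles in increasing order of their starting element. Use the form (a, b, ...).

Iterating σ from A gives A → G → E → D → F → H → A; that is the 6-cycle (A, G, E, D, F, H).
Repeating from the next unused element and collecting all non-trivial cycles gives (A, G, E, D, F, H).

(A, G, E, D, F, H)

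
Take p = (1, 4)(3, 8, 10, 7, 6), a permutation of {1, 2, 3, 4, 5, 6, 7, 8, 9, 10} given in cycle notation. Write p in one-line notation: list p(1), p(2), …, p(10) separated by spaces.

Image by image: 1↦4, 2↦2, 3↦8, 4↦1, 5↦5, 6↦3, 7↦6, 8↦10, 9↦9, 10↦7.
Listing these in domain order gives 4 2 8 1 5 3 6 10 9 7.

4 2 8 1 5 3 6 10 9 7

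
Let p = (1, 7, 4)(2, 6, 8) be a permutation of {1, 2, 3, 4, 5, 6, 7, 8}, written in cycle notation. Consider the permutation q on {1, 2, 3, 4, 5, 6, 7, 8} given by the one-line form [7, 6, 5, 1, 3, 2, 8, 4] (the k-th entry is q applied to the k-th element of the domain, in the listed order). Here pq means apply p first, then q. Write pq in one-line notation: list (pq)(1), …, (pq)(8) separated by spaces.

8 2 5 7 3 4 1 6

(pq)(x) = q(p(x)). Computing each image: q(p(1)) = q(7) = 8, q(p(2)) = q(6) = 2, q(p(3)) = q(3) = 5, q(p(4)) = q(1) = 7, q(p(5)) = q(5) = 3, q(p(6)) = q(8) = 4, q(p(7)) = q(4) = 1, q(p(8)) = q(2) = 6.
Hence pq = [8 2 5 7 3 4 1 6].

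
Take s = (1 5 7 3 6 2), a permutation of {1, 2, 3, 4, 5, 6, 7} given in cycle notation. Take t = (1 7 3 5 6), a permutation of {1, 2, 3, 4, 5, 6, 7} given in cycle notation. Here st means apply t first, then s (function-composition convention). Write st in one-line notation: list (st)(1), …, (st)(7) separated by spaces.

3 1 7 4 2 5 6

(st)(x) = s(t(x)). Computing each image: s(t(1)) = s(7) = 3, s(t(2)) = s(2) = 1, s(t(3)) = s(5) = 7, s(t(4)) = s(4) = 4, s(t(5)) = s(6) = 2, s(t(6)) = s(1) = 5, s(t(7)) = s(3) = 6.
Hence st = [3 1 7 4 2 5 6].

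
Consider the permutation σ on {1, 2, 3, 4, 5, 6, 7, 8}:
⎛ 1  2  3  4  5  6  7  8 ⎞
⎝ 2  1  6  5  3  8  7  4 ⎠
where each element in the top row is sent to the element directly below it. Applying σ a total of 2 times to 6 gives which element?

4

Tracing 6 → 8 → … returns to 6 after 5 steps, so 6 lies in a 5-cycle (3, 6, 8, 4, 5).
Stepping 2 places around the cycle: 6 → 8 → 4.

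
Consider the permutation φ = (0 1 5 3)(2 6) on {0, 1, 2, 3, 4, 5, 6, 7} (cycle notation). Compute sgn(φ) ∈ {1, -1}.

1

The cycle lengths are 4, 2, 1, 1.
A cycle is odd iff its length is even; φ has 2 even-length cycles, so sgn(φ) = (−1)^2 and φ is even.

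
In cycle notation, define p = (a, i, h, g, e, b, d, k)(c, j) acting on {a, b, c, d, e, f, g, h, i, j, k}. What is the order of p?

The disjoint cycles have lengths 8, 2, 1.
Since disjoint cycles commute, ord(p) = lcm(8, 2) = 8.

8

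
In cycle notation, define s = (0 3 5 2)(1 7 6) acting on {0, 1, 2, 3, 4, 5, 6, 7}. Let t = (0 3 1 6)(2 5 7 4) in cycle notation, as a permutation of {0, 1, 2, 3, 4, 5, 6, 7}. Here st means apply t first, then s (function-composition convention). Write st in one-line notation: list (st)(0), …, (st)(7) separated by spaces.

5 1 2 7 0 6 3 4

(st)(x) = s(t(x)). Computing each image: s(t(0)) = s(3) = 5, s(t(1)) = s(6) = 1, s(t(2)) = s(5) = 2, s(t(3)) = s(1) = 7, s(t(4)) = s(2) = 0, s(t(5)) = s(7) = 6, s(t(6)) = s(0) = 3, s(t(7)) = s(4) = 4.
Hence st = [5 1 2 7 0 6 3 4].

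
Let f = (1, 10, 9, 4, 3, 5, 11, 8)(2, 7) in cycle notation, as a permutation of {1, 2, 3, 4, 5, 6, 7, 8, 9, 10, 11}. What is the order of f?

The disjoint cycles have lengths 8, 2, 1.
Since disjoint cycles commute, ord(f) = lcm(8, 2) = 8.

8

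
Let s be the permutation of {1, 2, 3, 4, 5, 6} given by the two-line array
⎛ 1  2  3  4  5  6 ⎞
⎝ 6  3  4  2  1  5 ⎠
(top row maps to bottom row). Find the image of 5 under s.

The entry below 5 in the array is 1, so s(5) = 1.

1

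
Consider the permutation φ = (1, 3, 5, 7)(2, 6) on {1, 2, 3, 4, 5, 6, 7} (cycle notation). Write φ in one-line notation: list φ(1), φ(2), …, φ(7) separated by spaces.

Image by image: 1↦3, 2↦6, 3↦5, 4↦4, 5↦7, 6↦2, 7↦1.
So the one-line form is 3 6 5 4 7 2 1.

3 6 5 4 7 2 1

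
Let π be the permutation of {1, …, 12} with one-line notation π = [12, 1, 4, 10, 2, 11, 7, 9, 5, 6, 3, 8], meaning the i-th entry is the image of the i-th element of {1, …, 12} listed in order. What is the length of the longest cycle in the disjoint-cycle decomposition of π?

6

Decomposing into disjoint cycles gives (1 12 8 9 5 2)(3 4 10 6 11); the longest has length 6.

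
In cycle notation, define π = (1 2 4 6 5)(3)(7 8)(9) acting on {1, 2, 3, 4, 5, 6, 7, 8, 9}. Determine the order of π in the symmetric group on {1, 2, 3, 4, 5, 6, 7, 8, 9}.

The cycle type of π is (5, 2, 1, 1).
The order is lcm(5, 2) = 10.

10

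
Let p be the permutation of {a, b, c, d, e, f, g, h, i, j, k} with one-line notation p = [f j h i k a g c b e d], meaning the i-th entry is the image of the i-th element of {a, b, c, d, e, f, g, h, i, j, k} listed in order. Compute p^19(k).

d

Tracing k → d → … returns to k after 6 steps, so k lies in a 6-cycle (b j e k d i).
Since the cycle has length 6, p^19 acts on it the same as p^1 (19 mod 6 = 1).
Stepping 1 place around the cycle: k → d.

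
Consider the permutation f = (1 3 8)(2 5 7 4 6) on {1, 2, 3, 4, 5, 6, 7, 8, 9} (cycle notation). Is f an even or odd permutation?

The cycle lengths are 5, 3, 1.
A cycle of length ℓ contributes ℓ−1 transpositions, so f is a product of 4 + 2 = 6 transpositions — even.

even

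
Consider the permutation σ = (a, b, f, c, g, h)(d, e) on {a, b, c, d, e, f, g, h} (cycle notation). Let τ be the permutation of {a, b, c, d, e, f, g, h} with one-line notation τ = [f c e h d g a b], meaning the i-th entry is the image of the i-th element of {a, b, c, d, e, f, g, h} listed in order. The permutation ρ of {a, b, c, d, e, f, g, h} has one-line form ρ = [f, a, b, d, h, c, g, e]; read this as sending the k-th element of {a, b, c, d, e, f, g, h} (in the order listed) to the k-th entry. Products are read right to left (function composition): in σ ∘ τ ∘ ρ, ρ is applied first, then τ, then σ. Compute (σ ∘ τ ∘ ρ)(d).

(σ ∘ τ ∘ ρ)(d) = σ(τ(ρ(d))). ρ(d) = d, then τ(d) = h, then σ(h) = a, so the result is a.

a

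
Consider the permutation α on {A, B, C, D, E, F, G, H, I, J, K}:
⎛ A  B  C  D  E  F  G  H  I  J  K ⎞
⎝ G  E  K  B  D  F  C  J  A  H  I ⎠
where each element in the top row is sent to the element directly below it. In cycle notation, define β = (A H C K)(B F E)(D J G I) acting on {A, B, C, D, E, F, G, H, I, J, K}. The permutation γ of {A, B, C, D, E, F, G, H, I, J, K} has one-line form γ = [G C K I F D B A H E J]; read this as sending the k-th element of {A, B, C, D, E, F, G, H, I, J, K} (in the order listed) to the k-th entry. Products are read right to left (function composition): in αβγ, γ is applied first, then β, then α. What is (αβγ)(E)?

Chase E: γ(E) = F; β(F) = E; α(E) = D. Hence (αβγ)(E) = D.

D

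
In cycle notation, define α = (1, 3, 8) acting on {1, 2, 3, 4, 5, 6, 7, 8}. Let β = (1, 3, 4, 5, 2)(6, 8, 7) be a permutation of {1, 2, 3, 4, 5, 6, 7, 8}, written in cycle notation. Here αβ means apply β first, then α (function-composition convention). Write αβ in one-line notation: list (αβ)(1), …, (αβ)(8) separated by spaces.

8 3 4 5 2 1 6 7

For each element, apply β then α: 1 → 3 → 8; 2 → 1 → 3; 3 → 4 → 4; 4 → 5 → 5; 5 → 2 → 2; 6 → 8 → 1; 7 → 6 → 6; 8 → 7 → 7.
Collecting the images, αβ = [8 3 4 5 2 1 6 7].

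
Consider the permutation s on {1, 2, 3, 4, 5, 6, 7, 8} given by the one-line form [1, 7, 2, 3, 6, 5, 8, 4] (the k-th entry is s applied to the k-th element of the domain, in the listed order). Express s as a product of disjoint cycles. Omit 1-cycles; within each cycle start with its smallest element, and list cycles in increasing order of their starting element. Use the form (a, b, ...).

Iterating s from 2 gives 2 → 7 → 8 → 4 → 3 → 2; that is the 5-cycle (2, 7, 8, 4, 3).
Repeating from the next unused element and collecting all non-trivial cycles gives (2, 7, 8, 4, 3)(5, 6).

(2, 7, 8, 4, 3)(5, 6)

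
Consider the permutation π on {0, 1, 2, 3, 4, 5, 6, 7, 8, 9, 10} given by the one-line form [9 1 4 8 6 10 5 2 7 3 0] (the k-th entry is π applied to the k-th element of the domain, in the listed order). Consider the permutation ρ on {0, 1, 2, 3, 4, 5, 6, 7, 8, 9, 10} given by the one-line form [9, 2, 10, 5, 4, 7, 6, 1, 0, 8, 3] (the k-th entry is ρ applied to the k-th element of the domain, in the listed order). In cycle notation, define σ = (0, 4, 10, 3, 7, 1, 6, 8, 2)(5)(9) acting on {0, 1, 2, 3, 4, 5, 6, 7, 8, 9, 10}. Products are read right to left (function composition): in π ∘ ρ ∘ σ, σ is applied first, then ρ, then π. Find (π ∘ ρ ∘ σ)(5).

(π ∘ ρ ∘ σ)(5) = π(ρ(σ(5))). σ(5) = 5, then ρ(5) = 7, then π(7) = 2, so the result is 2.

2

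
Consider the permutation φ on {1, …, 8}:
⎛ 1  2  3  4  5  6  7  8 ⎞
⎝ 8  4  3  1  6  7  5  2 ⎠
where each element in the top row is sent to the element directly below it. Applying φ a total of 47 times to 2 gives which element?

Tracing 2 → 4 → … returns to 2 after 4 steps, so 2 lies in a 4-cycle (1, 8, 2, 4).
Since the cycle has length 4, φ^47 acts on it the same as φ^3 (47 mod 4 = 3).
Stepping 3 places around the cycle: 2 → 4 → 1 → 8.

8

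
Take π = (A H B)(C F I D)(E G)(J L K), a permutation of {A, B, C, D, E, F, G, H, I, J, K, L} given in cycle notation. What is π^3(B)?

B

B lies in the 3-cycle (A H B).
Powers repeat with period 3 on this cycle, and 3 mod 3 = 0, so π^3(B) = π^0(B).
So π^3(B) = B.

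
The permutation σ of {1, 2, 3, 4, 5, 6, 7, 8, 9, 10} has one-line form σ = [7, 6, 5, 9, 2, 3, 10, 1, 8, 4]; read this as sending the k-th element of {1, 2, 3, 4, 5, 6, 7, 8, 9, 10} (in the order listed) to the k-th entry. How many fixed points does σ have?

0

No element satisfies σ(x) = x, so there are 0 fixed points.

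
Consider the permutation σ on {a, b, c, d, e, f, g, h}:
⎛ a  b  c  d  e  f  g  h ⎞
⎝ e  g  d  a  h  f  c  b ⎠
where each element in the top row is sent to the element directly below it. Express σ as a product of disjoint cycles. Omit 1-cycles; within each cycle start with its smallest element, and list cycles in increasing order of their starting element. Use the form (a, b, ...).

From a: a → e → h → b → g → c → d → a, closing the cycle (a, e, h, b, g, c, d).
Continuing from each remaining unvisited element yields (a, e, h, b, g, c, d).

(a, e, h, b, g, c, d)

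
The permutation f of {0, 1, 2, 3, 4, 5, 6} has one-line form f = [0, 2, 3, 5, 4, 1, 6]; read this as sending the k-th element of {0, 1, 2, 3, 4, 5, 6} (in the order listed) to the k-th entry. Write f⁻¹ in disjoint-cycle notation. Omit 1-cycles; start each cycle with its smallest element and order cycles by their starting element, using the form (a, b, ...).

(1, 5, 3, 2)

First write f in disjoint cycles: (1, 2, 3, 5).
The inverse reverses every cycle; in canonical form, f⁻¹ = (1, 5, 3, 2).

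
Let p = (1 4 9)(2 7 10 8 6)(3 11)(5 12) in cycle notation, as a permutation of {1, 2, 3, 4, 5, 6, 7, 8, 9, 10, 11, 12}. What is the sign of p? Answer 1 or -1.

The cycle lengths are 5, 3, 2, 2.
A cycle of length ℓ contributes ℓ−1 transpositions, so p is a product of 4 + 2 + 1 + 1 = 8 transpositions — even.

1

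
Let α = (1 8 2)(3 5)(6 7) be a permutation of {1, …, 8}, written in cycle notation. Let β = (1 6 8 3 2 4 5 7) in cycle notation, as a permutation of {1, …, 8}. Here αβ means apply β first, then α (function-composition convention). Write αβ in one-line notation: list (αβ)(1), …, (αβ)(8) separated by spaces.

7 4 1 3 6 2 8 5

For each element, apply β then α: 1 → 6 → 7; 2 → 4 → 4; 3 → 2 → 1; 4 → 5 → 3; 5 → 7 → 6; 6 → 8 → 2; 7 → 1 → 8; 8 → 3 → 5.
So αβ in one-line form is 7 4 1 3 6 2 8 5.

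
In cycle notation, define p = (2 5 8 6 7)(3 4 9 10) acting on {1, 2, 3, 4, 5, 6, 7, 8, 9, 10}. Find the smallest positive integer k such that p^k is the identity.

20

The cycle type of p is (5, 4, 1).
The order of p is the least common multiple of its cycle lengths: lcm(5, 4) = 20.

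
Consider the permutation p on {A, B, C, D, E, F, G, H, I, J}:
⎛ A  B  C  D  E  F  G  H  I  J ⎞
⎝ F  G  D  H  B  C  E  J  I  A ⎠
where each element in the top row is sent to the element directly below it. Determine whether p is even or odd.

odd

In disjoint-cycle form the cycle lengths are 6, 3, 1.
A cycle of length ℓ contributes ℓ−1 transpositions, so p is a product of 5 + 2 = 7 transpositions — odd.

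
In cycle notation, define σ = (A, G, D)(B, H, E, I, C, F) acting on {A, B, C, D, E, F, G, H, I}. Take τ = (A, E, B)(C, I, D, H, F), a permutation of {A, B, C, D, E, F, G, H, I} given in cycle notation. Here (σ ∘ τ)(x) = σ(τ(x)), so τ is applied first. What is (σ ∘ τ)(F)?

τ(F) = C, then σ(C) = F; composing gives (σ ∘ τ)(F) = F.

F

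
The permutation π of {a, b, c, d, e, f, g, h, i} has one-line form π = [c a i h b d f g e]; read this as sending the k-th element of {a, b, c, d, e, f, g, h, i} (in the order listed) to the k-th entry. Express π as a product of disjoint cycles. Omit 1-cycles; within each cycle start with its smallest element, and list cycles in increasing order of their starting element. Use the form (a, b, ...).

(a, c, i, e, b)(d, h, g, f)

From a: a → c → i → e → b → a, closing the cycle (a, c, i, e, b).
Repeating from the next unused element and collecting all non-trivial cycles gives (a, c, i, e, b)(d, h, g, f).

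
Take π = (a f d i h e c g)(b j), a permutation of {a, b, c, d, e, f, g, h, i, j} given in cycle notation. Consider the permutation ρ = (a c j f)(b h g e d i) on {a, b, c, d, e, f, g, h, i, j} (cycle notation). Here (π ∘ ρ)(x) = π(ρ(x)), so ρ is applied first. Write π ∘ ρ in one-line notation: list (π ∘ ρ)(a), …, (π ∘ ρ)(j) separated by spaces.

(π ∘ ρ)(x) = π(ρ(x)). Computing each image: π(ρ(a)) = π(c) = g, π(ρ(b)) = π(h) = e, π(ρ(c)) = π(j) = b, π(ρ(d)) = π(i) = h, π(ρ(e)) = π(d) = i, π(ρ(f)) = π(a) = f, π(ρ(g)) = π(e) = c, π(ρ(h)) = π(g) = a, π(ρ(i)) = π(b) = j, π(ρ(j)) = π(f) = d.
Hence π ∘ ρ = [g e b h i f c a j d].

g e b h i f c a j d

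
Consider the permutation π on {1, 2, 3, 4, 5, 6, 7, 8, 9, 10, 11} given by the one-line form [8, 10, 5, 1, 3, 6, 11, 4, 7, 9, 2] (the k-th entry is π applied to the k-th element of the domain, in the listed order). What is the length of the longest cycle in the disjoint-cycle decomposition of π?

Decomposing into disjoint cycles gives (1 8 4)(2 10 9 7 11)(3 5); the longest has length 5.

5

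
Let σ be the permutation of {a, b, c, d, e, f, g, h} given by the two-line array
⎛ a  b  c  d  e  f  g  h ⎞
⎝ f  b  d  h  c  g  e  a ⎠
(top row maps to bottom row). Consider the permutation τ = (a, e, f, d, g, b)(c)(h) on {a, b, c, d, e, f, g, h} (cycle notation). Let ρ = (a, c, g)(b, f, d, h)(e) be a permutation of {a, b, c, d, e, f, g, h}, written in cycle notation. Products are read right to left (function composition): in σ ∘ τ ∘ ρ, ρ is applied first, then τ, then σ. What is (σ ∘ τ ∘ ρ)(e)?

g

Chase e: ρ(e) = e; τ(e) = f; σ(f) = g. Hence (σ ∘ τ ∘ ρ)(e) = g.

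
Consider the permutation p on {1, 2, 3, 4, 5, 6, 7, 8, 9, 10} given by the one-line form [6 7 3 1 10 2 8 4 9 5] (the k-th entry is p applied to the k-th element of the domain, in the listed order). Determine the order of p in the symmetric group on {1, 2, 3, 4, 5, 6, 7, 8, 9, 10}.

Writing p as disjoint cycles, the cycle lengths are 6, 2, 1, 1.
The order of p is the least common multiple of its cycle lengths: lcm(6, 2) = 6.

6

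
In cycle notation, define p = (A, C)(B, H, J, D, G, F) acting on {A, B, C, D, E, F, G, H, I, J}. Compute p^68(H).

H lies in the 6-cycle (B, H, J, D, G, F).
Since the cycle has length 6, p^68 acts on it the same as p^2 (68 mod 6 = 2).
Advancing 2 steps from H: H → J → D.

D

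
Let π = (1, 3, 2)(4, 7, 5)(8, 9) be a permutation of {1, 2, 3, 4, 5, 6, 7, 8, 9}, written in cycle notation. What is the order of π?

The cycle type of π is (3, 3, 2, 1).
Since disjoint cycles commute, ord(π) = lcm(3, 3, 2) = 6.

6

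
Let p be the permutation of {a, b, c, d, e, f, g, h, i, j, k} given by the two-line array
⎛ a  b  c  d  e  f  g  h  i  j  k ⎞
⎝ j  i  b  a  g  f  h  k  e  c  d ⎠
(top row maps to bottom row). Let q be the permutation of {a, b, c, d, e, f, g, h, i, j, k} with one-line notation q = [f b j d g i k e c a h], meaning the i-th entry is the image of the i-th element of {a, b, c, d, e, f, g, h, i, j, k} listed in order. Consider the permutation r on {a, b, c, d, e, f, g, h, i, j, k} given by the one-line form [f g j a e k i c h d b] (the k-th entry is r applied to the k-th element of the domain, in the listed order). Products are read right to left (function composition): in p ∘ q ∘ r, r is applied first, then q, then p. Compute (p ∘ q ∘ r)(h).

Chase h: r(h) = c; q(c) = j; p(j) = c. Hence (p ∘ q ∘ r)(h) = c.

c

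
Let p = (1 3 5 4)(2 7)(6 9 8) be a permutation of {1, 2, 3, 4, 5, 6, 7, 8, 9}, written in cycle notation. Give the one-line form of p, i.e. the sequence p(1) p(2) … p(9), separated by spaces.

3 7 5 1 4 9 2 6 8

Each element maps to the next entry in its cycle (wrapping to the front): 1→3, 2→7, 3→5, 4→1, 5→4, 6→9, 7→2, 8→6, 9→8.
Listing these in domain order gives 3 7 5 1 4 9 2 6 8.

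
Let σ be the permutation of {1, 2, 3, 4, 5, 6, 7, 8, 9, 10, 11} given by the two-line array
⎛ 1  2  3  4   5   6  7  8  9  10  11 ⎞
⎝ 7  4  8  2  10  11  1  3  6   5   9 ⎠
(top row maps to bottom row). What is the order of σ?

6

Decomposing into disjoint cycles gives cycle lengths 3, 2, 2, 2, 2.
Since disjoint cycles commute, ord(σ) = lcm(3, 2, 2, 2, 2) = 6.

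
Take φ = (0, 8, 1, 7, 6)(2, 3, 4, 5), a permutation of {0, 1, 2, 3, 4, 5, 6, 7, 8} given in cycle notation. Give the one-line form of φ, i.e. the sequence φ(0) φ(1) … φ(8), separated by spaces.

Each element maps to the next entry in its cycle (wrapping to the front): 0↦8, 1↦7, 2↦3, 3↦4, 4↦5, 5↦2, 6↦0, 7↦6, 8↦1.
Listing these in domain order gives 8 7 3 4 5 2 0 6 1.

8 7 3 4 5 2 0 6 1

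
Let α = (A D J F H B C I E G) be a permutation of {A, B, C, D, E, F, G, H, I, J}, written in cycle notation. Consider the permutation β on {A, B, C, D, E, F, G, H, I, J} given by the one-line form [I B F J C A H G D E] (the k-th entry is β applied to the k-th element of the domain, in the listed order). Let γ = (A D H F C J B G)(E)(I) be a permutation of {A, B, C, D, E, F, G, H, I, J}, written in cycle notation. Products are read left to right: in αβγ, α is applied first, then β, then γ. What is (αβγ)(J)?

D

Chase J: α(J) = F; β(F) = A; γ(A) = D. Hence (αβγ)(J) = D.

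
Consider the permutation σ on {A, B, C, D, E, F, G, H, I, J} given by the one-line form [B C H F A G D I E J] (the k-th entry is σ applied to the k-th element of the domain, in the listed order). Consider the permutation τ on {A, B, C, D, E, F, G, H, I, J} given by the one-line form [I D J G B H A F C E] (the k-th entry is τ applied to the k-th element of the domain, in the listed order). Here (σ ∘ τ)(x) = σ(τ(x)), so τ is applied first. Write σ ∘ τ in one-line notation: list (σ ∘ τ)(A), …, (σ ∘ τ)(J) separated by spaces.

(σ ∘ τ)(x) = σ(τ(x)). Computing each image: σ(τ(A)) = σ(I) = E, σ(τ(B)) = σ(D) = F, σ(τ(C)) = σ(J) = J, σ(τ(D)) = σ(G) = D, σ(τ(E)) = σ(B) = C, σ(τ(F)) = σ(H) = I, σ(τ(G)) = σ(A) = B, σ(τ(H)) = σ(F) = G, σ(τ(I)) = σ(C) = H, σ(τ(J)) = σ(E) = A.
Hence σ ∘ τ = [E F J D C I B G H A].

E F J D C I B G H A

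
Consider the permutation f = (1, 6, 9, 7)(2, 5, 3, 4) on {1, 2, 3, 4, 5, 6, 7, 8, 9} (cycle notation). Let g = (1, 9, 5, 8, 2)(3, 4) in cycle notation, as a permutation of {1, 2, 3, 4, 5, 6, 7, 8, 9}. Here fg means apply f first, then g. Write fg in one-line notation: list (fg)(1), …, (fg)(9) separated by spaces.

For each element, apply f then g: 1 → 6 → 6; 2 → 5 → 8; 3 → 4 → 3; 4 → 2 → 1; 5 → 3 → 4; 6 → 9 → 5; 7 → 1 → 9; 8 → 8 → 2; 9 → 7 → 7.
So fg in one-line form is 6 8 3 1 4 5 9 2 7.

6 8 3 1 4 5 9 2 7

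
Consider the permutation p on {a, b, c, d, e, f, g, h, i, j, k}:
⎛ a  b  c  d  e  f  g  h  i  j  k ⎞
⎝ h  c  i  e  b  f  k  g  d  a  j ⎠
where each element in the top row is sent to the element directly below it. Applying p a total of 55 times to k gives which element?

Tracing k → j → … returns to k after 5 steps, so k lies in a 5-cycle (a h g k j).
Powers repeat with period 5 on this cycle, and 55 mod 5 = 0, so p^55(k) = p^0(k).
So p^55(k) = k.

k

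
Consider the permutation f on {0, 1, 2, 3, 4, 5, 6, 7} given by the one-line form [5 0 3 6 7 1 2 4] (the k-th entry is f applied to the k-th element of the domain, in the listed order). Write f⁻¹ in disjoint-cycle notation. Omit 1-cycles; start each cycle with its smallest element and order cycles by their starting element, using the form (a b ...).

First write f in disjoint cycles: (0 5 1)(2 3 6)(4 7).
Reversing each cycle (and rotating so the smallest element leads) gives f⁻¹ = (0 1 5)(2 6 3)(4 7).

(0 1 5)(2 6 3)(4 7)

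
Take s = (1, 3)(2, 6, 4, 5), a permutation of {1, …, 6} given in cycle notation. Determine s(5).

2

5 appears in (2, 6, 4, 5); the next entry (wrapping around) is 2.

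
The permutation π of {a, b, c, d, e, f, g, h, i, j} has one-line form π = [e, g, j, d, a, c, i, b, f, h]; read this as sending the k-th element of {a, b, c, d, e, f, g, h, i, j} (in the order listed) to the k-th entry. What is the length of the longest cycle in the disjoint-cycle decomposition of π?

Decomposing into disjoint cycles gives (a e)(b g i f c j h); the longest has length 7.

7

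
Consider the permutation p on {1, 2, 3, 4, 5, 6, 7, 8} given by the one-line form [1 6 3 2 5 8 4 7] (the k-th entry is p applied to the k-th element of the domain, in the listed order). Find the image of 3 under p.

3 is element number 3 of the domain, and entry number 3 of the one-line form is 3, so p(3) = 3.

3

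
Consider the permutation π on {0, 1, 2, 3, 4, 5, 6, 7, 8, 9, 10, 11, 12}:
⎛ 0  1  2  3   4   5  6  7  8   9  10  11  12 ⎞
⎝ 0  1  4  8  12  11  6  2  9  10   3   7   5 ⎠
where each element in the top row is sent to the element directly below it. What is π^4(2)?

11

Tracing 2 → 4 → … returns to 2 after 6 steps, so 2 lies in a 6-cycle (2 4 12 5 11 7).
Stepping 4 places around the cycle: 2 → 4 → 12 → 5 → 11.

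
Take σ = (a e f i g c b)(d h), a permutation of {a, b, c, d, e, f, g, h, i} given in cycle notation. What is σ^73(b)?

f

b lies in the 7-cycle (a e f i g c b).
On a 7-cycle, σ^7 is the identity, so σ^73 = σ^3 there (73 ≡ 3 mod 7).
Advancing 3 steps from b: b → a → e → f.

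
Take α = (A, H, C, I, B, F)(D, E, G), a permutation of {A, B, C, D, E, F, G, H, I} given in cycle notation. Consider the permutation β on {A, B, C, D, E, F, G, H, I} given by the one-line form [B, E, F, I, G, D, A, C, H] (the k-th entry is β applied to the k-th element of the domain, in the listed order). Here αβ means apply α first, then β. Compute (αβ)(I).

E

First apply α: α(I) = B, then β(B) = E. Thus (αβ)(I) = E.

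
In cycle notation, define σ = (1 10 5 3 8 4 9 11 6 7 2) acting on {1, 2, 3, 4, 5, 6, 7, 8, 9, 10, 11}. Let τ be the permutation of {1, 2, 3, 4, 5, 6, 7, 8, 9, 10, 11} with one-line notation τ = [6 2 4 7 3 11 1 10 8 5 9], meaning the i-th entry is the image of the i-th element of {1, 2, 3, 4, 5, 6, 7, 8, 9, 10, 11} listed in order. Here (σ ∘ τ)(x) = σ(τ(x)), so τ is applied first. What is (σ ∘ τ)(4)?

2

First apply τ: τ(4) = 7, then σ(7) = 2. Thus (σ ∘ τ)(4) = 2.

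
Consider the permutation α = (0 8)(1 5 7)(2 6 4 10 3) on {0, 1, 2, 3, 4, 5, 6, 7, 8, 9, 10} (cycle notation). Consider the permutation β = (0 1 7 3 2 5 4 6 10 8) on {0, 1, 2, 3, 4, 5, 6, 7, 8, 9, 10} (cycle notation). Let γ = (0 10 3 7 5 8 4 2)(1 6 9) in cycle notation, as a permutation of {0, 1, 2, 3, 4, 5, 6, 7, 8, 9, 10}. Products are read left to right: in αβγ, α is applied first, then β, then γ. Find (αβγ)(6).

Chase 6: α(6) = 4; β(4) = 6; γ(6) = 9. Hence (αβγ)(6) = 9.

9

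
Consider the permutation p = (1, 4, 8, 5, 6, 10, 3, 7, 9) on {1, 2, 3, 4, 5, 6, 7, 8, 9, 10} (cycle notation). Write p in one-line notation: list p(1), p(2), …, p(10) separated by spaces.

Image by image: 1→4, 2→2, 3→7, 4→8, 5→6, 6→10, 7→9, 8→5, 9→1, 10→3.
Listing these in domain order gives 4 2 7 8 6 10 9 5 1 3.

4 2 7 8 6 10 9 5 1 3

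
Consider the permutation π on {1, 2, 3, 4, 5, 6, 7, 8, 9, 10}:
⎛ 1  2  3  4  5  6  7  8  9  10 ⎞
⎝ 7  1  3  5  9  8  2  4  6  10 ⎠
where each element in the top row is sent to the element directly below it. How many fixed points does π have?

The fixed points (elements with π(x) = x) are {3, 10}, so there are 2.

2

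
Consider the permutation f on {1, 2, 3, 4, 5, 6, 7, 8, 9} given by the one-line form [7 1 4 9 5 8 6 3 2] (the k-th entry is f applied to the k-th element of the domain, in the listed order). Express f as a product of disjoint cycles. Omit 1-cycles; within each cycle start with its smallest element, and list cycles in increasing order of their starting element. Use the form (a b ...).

(1 7 6 8 3 4 9 2)

Iterating f from 1 gives 1 → 7 → 6 → 8 → 3 → 4 → 9 → 2 → 1; that is the 8-cycle (1 7 6 8 3 4 9 2).
Repeating from the next unused element and collecting all non-trivial cycles gives (1 7 6 8 3 4 9 2).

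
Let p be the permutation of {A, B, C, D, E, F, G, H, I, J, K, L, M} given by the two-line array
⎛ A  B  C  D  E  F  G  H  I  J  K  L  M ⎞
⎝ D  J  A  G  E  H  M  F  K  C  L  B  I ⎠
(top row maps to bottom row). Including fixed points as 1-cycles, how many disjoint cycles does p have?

The cycle decomposition is (A D G M I K L B J C)(E)(F H), which has 3 cycles (counting 1-cycles).

3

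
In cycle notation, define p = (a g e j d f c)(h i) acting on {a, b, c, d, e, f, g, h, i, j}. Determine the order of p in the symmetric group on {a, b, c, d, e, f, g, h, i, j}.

The disjoint cycles have lengths 7, 2, 1.
The order of p is the least common multiple of its cycle lengths: lcm(7, 2) = 14.

14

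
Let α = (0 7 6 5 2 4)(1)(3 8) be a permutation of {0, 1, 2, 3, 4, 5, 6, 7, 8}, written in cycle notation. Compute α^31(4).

0

4 lies in the 6-cycle (0 7 6 5 2 4).
On a 6-cycle, α^6 is the identity, so α^31 = α^1 there (31 ≡ 1 mod 6).
Advancing 1 step from 4: 4 → 0.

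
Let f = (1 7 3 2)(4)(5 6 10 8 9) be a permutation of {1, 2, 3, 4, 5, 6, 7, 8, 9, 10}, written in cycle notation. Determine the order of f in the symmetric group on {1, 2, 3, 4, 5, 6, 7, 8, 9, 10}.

20

The disjoint cycles have lengths 5, 4, 1.
The order of f is the least common multiple of its cycle lengths: lcm(5, 4) = 20.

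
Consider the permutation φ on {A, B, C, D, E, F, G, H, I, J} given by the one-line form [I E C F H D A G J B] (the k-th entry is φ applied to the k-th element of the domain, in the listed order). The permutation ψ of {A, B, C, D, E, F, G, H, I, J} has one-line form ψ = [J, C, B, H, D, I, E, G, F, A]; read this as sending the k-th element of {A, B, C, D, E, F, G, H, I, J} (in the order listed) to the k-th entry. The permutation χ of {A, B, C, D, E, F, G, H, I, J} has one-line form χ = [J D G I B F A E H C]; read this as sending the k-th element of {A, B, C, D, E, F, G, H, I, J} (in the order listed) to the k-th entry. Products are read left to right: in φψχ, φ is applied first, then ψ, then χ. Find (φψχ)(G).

C

(φψχ)(G) = χ(ψ(φ(G))). φ(G) = A, then ψ(A) = J, then χ(J) = C, so the result is C.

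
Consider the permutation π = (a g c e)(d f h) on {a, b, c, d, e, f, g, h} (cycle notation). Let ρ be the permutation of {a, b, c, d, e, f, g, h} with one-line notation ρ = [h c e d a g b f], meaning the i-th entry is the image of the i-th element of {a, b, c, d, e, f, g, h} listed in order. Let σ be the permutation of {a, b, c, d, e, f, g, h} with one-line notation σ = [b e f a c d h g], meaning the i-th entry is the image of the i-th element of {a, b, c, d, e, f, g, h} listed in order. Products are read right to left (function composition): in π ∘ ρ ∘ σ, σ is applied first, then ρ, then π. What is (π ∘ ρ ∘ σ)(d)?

d

Chase d: σ(d) = a; ρ(a) = h; π(h) = d. Hence (π ∘ ρ ∘ σ)(d) = d.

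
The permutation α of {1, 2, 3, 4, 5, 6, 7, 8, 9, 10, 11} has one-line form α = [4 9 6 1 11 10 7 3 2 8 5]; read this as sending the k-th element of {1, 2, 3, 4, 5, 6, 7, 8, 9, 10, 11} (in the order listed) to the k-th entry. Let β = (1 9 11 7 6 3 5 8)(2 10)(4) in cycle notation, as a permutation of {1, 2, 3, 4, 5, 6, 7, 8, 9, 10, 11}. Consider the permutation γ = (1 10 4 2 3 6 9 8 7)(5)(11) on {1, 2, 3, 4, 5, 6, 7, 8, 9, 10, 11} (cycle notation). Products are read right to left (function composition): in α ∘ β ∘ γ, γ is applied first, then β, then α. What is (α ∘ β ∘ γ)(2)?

11

(α ∘ β ∘ γ)(2) = α(β(γ(2))). γ(2) = 3, then β(3) = 5, then α(5) = 11, so the result is 11.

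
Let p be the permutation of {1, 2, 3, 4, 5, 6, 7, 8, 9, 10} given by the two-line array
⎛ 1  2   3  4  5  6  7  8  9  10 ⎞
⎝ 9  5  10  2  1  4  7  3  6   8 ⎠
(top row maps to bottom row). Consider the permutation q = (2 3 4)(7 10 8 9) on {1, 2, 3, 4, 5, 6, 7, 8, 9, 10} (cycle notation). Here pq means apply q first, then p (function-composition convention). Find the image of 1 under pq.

9

(pq)(1) = p(q(1)). q(1) = 1, then p(1) = 9. So (pq)(1) = 9.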